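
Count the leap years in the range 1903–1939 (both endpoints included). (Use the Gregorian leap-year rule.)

9

Multiples of 4 in [1903,1939]: 9.
Of those, multiples of 100: 0 (not leap unless ÷400).
Multiples of 400: 0.
Leap years = 9 − 0 + 0 = 9.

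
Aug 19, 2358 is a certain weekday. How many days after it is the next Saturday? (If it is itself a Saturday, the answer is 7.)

4

Aug 19, 2358 is a Tuesday.
From Tuesday to the next Saturday is 4 days.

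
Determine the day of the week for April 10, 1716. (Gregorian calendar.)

Friday

Doomsday rule: the anchor day for the 1700s is Sunday. For year 16: 16÷12 = 1 r 4, and 4÷4 = 1, so 1+4+1 = 6.
Sunday + 6 ≡ Saturday — that's 1716's doomsday.
In April the doomsday date is Apr 4.
Apr 10 is 6 days after Apr 4; 6 mod 7 = 6, so Saturday + 6 = Friday.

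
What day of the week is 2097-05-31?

Doomsday rule: the anchor day for the 2000s is Tuesday. For year 97: 97÷12 = 8 r 1, and 1÷4 = 0, so 8+1+0 = 9.
Tuesday + 9 ≡ Thursday — that's 2097's doomsday.
In May the doomsday date is May 9.
May 31 is 22 days after May 9; 22 mod 7 = 1, so Thursday + 1 = Friday.

Friday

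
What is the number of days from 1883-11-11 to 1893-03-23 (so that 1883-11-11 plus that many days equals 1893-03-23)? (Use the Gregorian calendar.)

3420

Nov 11, 1883 → Nov 11, 1884: 366 days (Feb 29, 1884 is in that span).
Nov 11, 1884 → Nov 11, 1885: 365 days.
Nov 11, 1885 → Nov 11, 1886: 365 days.
Nov 11, 1886 → Nov 11, 1887: 365 days.
Nov 11, 1887 → Nov 11, 1888: 366 days (Feb 29, 1888 is in that span).
Nov 11, 1888 → Nov 11, 1889: 365 days.
Nov 11, 1889 → Nov 11, 1890: 365 days.
Nov 11, 1890 → Nov 11, 1891: 365 days.
Nov 11, 1891 → Nov 11, 1892: 366 days (Feb 29, 1892 is in that span).
Nov 11, 1892 → Dec 11, 1892: 30 days (November has 30).
Dec 11, 1892 → Jan 11, 1893: 31 days (December has 31).
Jan 11, 1893 → Feb 11, 1893: 31 days (January has 31).
Feb 11, 1893 → Mar 11, 1893: 28 days (February has 28).
Mar 11, 1893 → Mar 23, 1893: 12 days.
Total: 3420 days.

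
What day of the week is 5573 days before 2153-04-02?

Sunday

Apr 2, 2153 is a Monday.
5573 mod 7 = 1, so 5573 days before a Monday is Monday − 1 = Sunday.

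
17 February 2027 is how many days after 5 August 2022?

1657

Aug 5, 2022 → Aug 5, 2023: 365 days.
Aug 5, 2023 → Aug 5, 2024: 366 days (Feb 29, 2024 is in that span).
Aug 5, 2024 → Aug 5, 2025: 365 days.
Aug 5, 2025 → Aug 5, 2026: 365 days.
Aug 5, 2026 → Sep 5, 2026: 31 days (August has 31).
Sep 5, 2026 → Oct 5, 2026: 30 days (September has 30).
Oct 5, 2026 → Nov 5, 2026: 31 days (October has 31).
Nov 5, 2026 → Dec 5, 2026: 30 days (November has 30).
Dec 5, 2026 → Jan 5, 2027: 31 days (December has 31).
Jan 5, 2027 → Feb 5, 2027: 31 days (January has 31).
Feb 5, 2027 → Feb 17, 2027: 12 days.
Total: 1657 days.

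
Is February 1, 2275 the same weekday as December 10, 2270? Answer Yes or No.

From Dec 10, 2270 to Feb 1, 2275 is 1514 days.
1514 mod 7 = 2, so they are different weekdays.
(Dec 10, 2270 is a Saturday; Feb 1, 2275 is a Monday.)

No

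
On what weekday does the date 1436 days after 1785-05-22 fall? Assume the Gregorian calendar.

First find the weekday of May 22, 1785. Doomsday rule: the anchor day for the 1700s is Sunday. For year 85: 85÷12 = 7 r 1, and 1÷4 = 0, so 7+1+0 = 8.
Sunday + 8 ≡ Monday — that's 1785's doomsday.
In May the doomsday date is May 9.
May 22 is 13 days after May 9; 13 mod 7 = 6, so Monday + 6 = Sunday.
1436 mod 7 = 1, so 1436 days after a Sunday is Sunday + 1 = Monday.

Monday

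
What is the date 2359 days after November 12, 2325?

April 28, 2332

+365 (one year) → Nov 12, 2326 (1994 left).
+365 (one year) → Nov 12, 2327 (1629 left).
+366 (one year; includes Feb 29, 2328) → Nov 12, 2328 (1263 left).
+365 (one year) → Nov 12, 2329 (898 left).
+365 (one year) → Nov 12, 2330 (533 left).
+365 (one year) → Nov 12, 2331 (168 left).
Nov has 30 days: +19 → Dec 1, 2331 (149 left).
Dec has 31 days: +31 → Jan 1, 2332 (118 left).
Jan has 31 days: +31 → Feb 1, 2332 (87 left).
Feb has 29 days: +29 → Mar 1, 2332 (58 left).
Mar has 31 days: +31 → Apr 1, 2332 (27 left).
+27 → Apr 28, 2332.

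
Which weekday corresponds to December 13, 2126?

Doomsday rule: the anchor day for the 2100s is Sunday. For year 26: 26÷12 = 2 r 2, and 2÷4 = 0, so 2+2+0 = 4.
Sunday + 4 ≡ Thursday — that's 2126's doomsday.
In December the doomsday date is Dec 12.
Dec 13 is 1 day after Dec 12; 1 mod 7 = 1, so Thursday + 1 = Friday.

Friday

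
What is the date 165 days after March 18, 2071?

August 30, 2071

Mar has 31 days: +14 → Apr 1, 2071 (151 left).
Apr has 30 days: +30 → May 1, 2071 (121 left).
May has 31 days: +31 → Jun 1, 2071 (90 left).
Jun has 30 days: +30 → Jul 1, 2071 (60 left).
Jul has 31 days: +31 → Aug 1, 2071 (29 left).
+29 → Aug 30, 2071.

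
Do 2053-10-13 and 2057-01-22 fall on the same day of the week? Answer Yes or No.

Yes

From Oct 13, 2053 to Jan 22, 2057 is 1197 days.
1197 mod 7 = 0, so they are the same weekday.
(Oct 13, 2053 is a Monday; Jan 22, 2057 is a Monday.)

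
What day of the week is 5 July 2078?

Tuesday

Doomsday rule: the anchor day for the 2000s is Tuesday. For year 78: 78÷12 = 6 r 6, and 6÷4 = 1, so 6+6+1 = 13.
Tuesday + 13 ≡ Monday — that's 2078's doomsday.
In July the doomsday date is Jul 11.
Jul 5 is 6 days before Jul 11; 6 mod 7 = 6, so Monday − 6 = Tuesday.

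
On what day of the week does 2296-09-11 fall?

Doomsday rule: the anchor day for the 2200s is Friday. For year 96: 96÷12 = 8 r 0, and 0÷4 = 0, so 8+0+0 = 8.
Friday + 8 ≡ Saturday — that's 2296's doomsday.
In September the doomsday date is Sep 5.
Sep 11 is 6 days after Sep 5; 6 mod 7 = 6, so Saturday + 6 = Friday.

Friday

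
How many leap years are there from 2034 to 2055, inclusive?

5

Multiples of 4 in [2034,2055]: 5.
Of those, multiples of 100: 0 (not leap unless ÷400).
Multiples of 400: 0.
Leap years = 5 − 0 + 0 = 5.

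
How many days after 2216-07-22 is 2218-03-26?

612

Jul 22, 2216 → Jul 22, 2217: 365 days.
Jul 22, 2217 → Aug 22, 2217: 31 days (July has 31).
Aug 22, 2217 → Sep 22, 2217: 31 days (August has 31).
Sep 22, 2217 → Oct 22, 2217: 30 days (September has 30).
Oct 22, 2217 → Nov 22, 2217: 31 days (October has 31).
Nov 22, 2217 → Dec 22, 2217: 30 days (November has 30).
Dec 22, 2217 → Jan 22, 2218: 31 days (December has 31).
Jan 22, 2218 → Feb 22, 2218: 31 days (January has 31).
Feb 22, 2218 → Mar 22, 2218: 28 days (February has 28).
Mar 22, 2218 → Mar 26, 2218: 4 days.
Total: 612 days.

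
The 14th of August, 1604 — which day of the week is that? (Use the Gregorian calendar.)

Doomsday rule: the anchor day for the 1600s is Tuesday. For year 04: 4÷12 = 0 r 4, and 4÷4 = 1, so 0+4+1 = 5.
Tuesday + 5 ≡ Sunday — that's 1604's doomsday.
In August the doomsday date is Aug 8.
Aug 14 is 6 days after Aug 8; 6 mod 7 = 6, so Sunday + 6 = Saturday.

Saturday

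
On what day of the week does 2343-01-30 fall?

Doomsday rule: the anchor day for the 2300s is Wednesday. For year 43: 43÷12 = 3 r 7, and 7÷4 = 1, so 3+7+1 = 11.
Wednesday + 11 ≡ Sunday — that's 2343's doomsday.
In January the doomsday date is Jan 3 (2343 is not a leap year).
Jan 30 is 27 days after Jan 3; 27 mod 7 = 6, so Sunday + 6 = Saturday.

Saturday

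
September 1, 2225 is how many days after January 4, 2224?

606

Jan 4, 2224 → Jan 4, 2225: 366 days (Feb 29, 2224 is in that span).
Jan 4, 2225 → Feb 4, 2225: 31 days (January has 31).
Feb 4, 2225 → Mar 4, 2225: 28 days (February has 28).
Mar 4, 2225 → Apr 4, 2225: 31 days (March has 31).
Apr 4, 2225 → May 4, 2225: 30 days (April has 30).
May 4, 2225 → Jun 4, 2225: 31 days (May has 31).
Jun 4, 2225 → Jul 4, 2225: 30 days (June has 30).
Jul 4, 2225 → Aug 4, 2225: 31 days (July has 31).
Aug 4, 2225 → Sep 1, 2225: 28 days.
Total: 606 days.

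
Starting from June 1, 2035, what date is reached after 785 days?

July 25, 2037

+366 (one year; includes Feb 29, 2036) → Jun 1, 2036 (419 left).
+365 (one year) → Jun 1, 2037 (54 left).
Jun has 30 days: +30 → Jul 1, 2037 (24 left).
+24 → Jul 25, 2037.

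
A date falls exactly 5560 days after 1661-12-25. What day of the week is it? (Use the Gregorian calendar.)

Tuesday

First find the weekday of Dec 25, 1661. Doomsday rule: the anchor day for the 1600s is Tuesday. For year 61: 61÷12 = 5 r 1, and 1÷4 = 0, so 5+1+0 = 6.
Tuesday + 6 ≡ Monday — that's 1661's doomsday.
In December the doomsday date is Dec 12.
Dec 25 is 13 days after Dec 12; 13 mod 7 = 6, so Monday + 6 = Sunday.
5560 mod 7 = 2, so 5560 days after a Sunday is Sunday + 2 = Tuesday.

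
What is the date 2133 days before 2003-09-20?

November 17, 1997

−365 (one year) → Sep 20, 2002 (1768 left).
−365 (one year) → Sep 20, 2001 (1403 left).
−365 (one year) → Sep 20, 2000 (1038 left).
−366 (one year; includes Feb 29, 2000) → Sep 20, 1999 (672 left).
−365 (one year) → Sep 20, 1998 (307 left).
−20 → Aug 31, 1998 (end of Aug, 31 days; 287 left).
−31 → Jul 31, 1998 (end of Jul, 31 days; 256 left).
−31 → Jun 30, 1998 (end of Jun, 30 days; 225 left).
−30 → May 31, 1998 (end of May, 31 days; 195 left).
−31 → Apr 30, 1998 (end of Apr, 30 days; 164 left).
−30 → Mar 31, 1998 (end of Mar, 31 days; 134 left).
−31 → Feb 28, 1998 (end of Feb, 28 days; 103 left).
−28 → Jan 31, 1998 (end of Jan, 31 days; 75 left).
−31 → Dec 31, 1997 (end of Dec, 31 days; 44 left).
−31 → Nov 30, 1997 (end of Nov, 30 days; 13 left).
−13 → Nov 17, 1997.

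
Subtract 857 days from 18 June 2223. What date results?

February 11, 2221

−365 (one year) → Jun 18, 2222 (492 left).
−365 (one year) → Jun 18, 2221 (127 left).
−18 → May 31, 2221 (end of May, 31 days; 109 left).
−31 → Apr 30, 2221 (end of Apr, 30 days; 78 left).
−30 → Mar 31, 2221 (end of Mar, 31 days; 48 left).
−31 → Feb 28, 2221 (end of Feb, 28 days; 17 left).
−17 → Feb 11, 2221.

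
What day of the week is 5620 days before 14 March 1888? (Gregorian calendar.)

Thursday

First find the weekday of Mar 14, 1888. Doomsday rule: the anchor day for the 1800s is Friday. For year 88: 88÷12 = 7 r 4, and 4÷4 = 1, so 7+4+1 = 12.
Friday + 12 ≡ Wednesday — that's 1888's doomsday.
In March the doomsday date is Mar 14.
Mar 14 is the doomsday itself: Wednesday.
5620 mod 7 = 6, so 5620 days before a Wednesday is Wednesday − 6 = Thursday.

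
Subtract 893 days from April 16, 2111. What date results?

November 4, 2108

−365 (one year) → Apr 16, 2110 (528 left).
−365 (one year) → Apr 16, 2109 (163 left).
−16 → Mar 31, 2109 (end of Mar, 31 days; 147 left).
−31 → Feb 28, 2109 (end of Feb, 28 days; 116 left).
−28 → Jan 31, 2109 (end of Jan, 31 days; 88 left).
−31 → Dec 31, 2108 (end of Dec, 31 days; 57 left).
−31 → Nov 30, 2108 (end of Nov, 30 days; 26 left).
−26 → Nov 4, 2108.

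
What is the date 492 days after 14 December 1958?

+365 (one year) → Dec 14, 1959 (127 left).
Dec has 31 days: +18 → Jan 1, 1960 (109 left).
Jan has 31 days: +31 → Feb 1, 1960 (78 left).
Feb has 29 days: +29 → Mar 1, 1960 (49 left).
Mar has 31 days: +31 → Apr 1, 1960 (18 left).
+18 → Apr 19, 1960.

April 19, 1960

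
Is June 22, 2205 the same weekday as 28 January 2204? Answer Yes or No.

From Jan 28, 2204 to Jun 22, 2205 is 511 days.
511 mod 7 = 0, so they are the same weekday.
(Jan 28, 2204 is a Saturday; Jun 22, 2205 is a Saturday.)

Yes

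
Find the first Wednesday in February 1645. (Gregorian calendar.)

February 1, 1645 is a Wednesday.
The first Wednesday is therefore February 1 (same day).

February 1, 1645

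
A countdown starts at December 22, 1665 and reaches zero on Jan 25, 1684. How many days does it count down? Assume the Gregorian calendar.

Dec 22, 1665 → Dec 22, 1666: 365 days.
Dec 22, 1666 → Dec 22, 1667: 365 days.
Dec 22, 1667 → Dec 22, 1668: 366 days (Feb 29, 1668 is in that span).
Dec 22, 1668 → Dec 22, 1669: 365 days.
Dec 22, 1669 → Dec 22, 1670: 365 days.
Dec 22, 1670 → Dec 22, 1671: 365 days.
Dec 22, 1671 → Dec 22, 1672: 366 days (Feb 29, 1672 is in that span).
Dec 22, 1672 → Dec 22, 1673: 365 days.
Dec 22, 1673 → Dec 22, 1674: 365 days.
Dec 22, 1674 → Dec 22, 1675: 365 days.
Dec 22, 1675 → Dec 22, 1676: 366 days (Feb 29, 1676 is in that span).
Dec 22, 1676 → Dec 22, 1677: 365 days.
Dec 22, 1677 → Dec 22, 1678: 365 days.
Dec 22, 1678 → Dec 22, 1679: 365 days.
Dec 22, 1679 → Dec 22, 1680: 366 days (Feb 29, 1680 is in that span).
Dec 22, 1680 → Dec 22, 1681: 365 days.
Dec 22, 1681 → Dec 22, 1682: 365 days.
Dec 22, 1682 → Jan 22, 1683: 31 days (December has 31).
Jan 22, 1683 → Feb 22, 1683: 31 days (January has 31).
Feb 22, 1683 → Mar 22, 1683: 28 days (February has 28).
Mar 22, 1683 → Apr 22, 1683: 31 days (March has 31).
Apr 22, 1683 → May 22, 1683: 30 days (April has 30).
May 22, 1683 → Jun 22, 1683: 31 days (May has 31).
Jun 22, 1683 → Jul 22, 1683: 30 days (June has 30).
Jul 22, 1683 → Aug 22, 1683: 31 days (July has 31).
Aug 22, 1683 → Sep 22, 1683: 31 days (August has 31).
Sep 22, 1683 → Oct 22, 1683: 30 days (September has 30).
Oct 22, 1683 → Nov 22, 1683: 31 days (October has 31).
Nov 22, 1683 → Dec 22, 1683: 30 days (November has 30).
Dec 22, 1683 → Jan 22, 1684: 31 days (December has 31).
Jan 22, 1684 → Jan 25, 1684: 3 days.
Total: 6608 days.

6608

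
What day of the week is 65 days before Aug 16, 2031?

Thursday

First find the weekday of Aug 16, 2031. Doomsday rule: the anchor day for the 2000s is Tuesday. For year 31: 31÷12 = 2 r 7, and 7÷4 = 1, so 2+7+1 = 10.
Tuesday + 10 ≡ Friday — that's 2031's doomsday.
In August the doomsday date is Aug 8.
Aug 16 is 8 days after Aug 8; 8 mod 7 = 1, so Friday + 1 = Saturday.
65 mod 7 = 2, so 65 days before a Saturday is Saturday − 2 = Thursday.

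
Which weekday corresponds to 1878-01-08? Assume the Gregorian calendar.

Doomsday rule: the anchor day for the 1800s is Friday. For year 78: 78÷12 = 6 r 6, and 6÷4 = 1, so 6+6+1 = 13.
Friday + 13 ≡ Thursday — that's 1878's doomsday.
In January the doomsday date is Jan 3 (1878 is not a leap year).
Jan 8 is 5 days after Jan 3; 5 mod 7 = 5, so Thursday + 5 = Tuesday.

Tuesday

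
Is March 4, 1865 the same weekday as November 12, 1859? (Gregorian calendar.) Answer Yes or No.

From Nov 12, 1859 to Mar 4, 1865 is 1939 days.
1939 mod 7 = 0, so they are the same weekday.
(Nov 12, 1859 is a Saturday; Mar 4, 1865 is a Saturday.)

Yes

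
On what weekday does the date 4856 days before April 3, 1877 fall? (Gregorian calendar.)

First find the weekday of Apr 3, 1877. Doomsday rule: the anchor day for the 1800s is Friday. For year 77: 77÷12 = 6 r 5, and 5÷4 = 1, so 6+5+1 = 12.
Friday + 12 ≡ Wednesday — that's 1877's doomsday.
In April the doomsday date is Apr 4.
Apr 3 is 1 day before Apr 4; 1 mod 7 = 1, so Wednesday − 1 = Tuesday.
4856 mod 7 = 5, so 4856 days before a Tuesday is Tuesday − 5 = Thursday.

Thursday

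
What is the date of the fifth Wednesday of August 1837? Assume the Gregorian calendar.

August 1, 1837 is a Tuesday.
The first Wednesday is therefore August 2 (1 days later).
The fifth Wednesday is 2 + 4×7 = August 30.

August 30, 1837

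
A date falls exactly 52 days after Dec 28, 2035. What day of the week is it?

Monday

First find the weekday of Dec 28, 2035. Doomsday rule: the anchor day for the 2000s is Tuesday. For year 35: 35÷12 = 2 r 11, and 11÷4 = 2, so 2+11+2 = 15.
Tuesday + 15 ≡ Wednesday — that's 2035's doomsday.
In December the doomsday date is Dec 12.
Dec 28 is 16 days after Dec 12; 16 mod 7 = 2, so Wednesday + 2 = Friday.
52 mod 7 = 3, so 52 days after a Friday is Friday + 3 = Monday.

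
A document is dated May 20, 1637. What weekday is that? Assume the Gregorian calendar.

Doomsday rule: the anchor day for the 1600s is Tuesday. For year 37: 37÷12 = 3 r 1, and 1÷4 = 0, so 3+1+0 = 4.
Tuesday + 4 ≡ Saturday — that's 1637's doomsday.
In May the doomsday date is May 9.
May 20 is 11 days after May 9; 11 mod 7 = 4, so Saturday + 4 = Wednesday.

Wednesday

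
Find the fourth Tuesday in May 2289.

May 28, 2289

May 1, 2289 is a Wednesday.
The first Tuesday is therefore May 7 (6 days later).
The fourth Tuesday is 7 + 3×7 = May 28.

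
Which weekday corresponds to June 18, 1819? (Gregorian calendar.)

Doomsday rule: the anchor day for the 1800s is Friday. For year 19: 19÷12 = 1 r 7, and 7÷4 = 1, so 1+7+1 = 9.
Friday + 9 ≡ Sunday — that's 1819's doomsday.
In June the doomsday date is Jun 6.
Jun 18 is 12 days after Jun 6; 12 mod 7 = 5, so Sunday + 5 = Friday.

Friday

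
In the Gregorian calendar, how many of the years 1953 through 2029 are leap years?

Multiples of 4 in [1953,2029]: 19.
Of those, multiples of 100: 1 (not leap unless ÷400).
Multiples of 400: 1.
Leap years = 19 − 1 + 1 = 19.

19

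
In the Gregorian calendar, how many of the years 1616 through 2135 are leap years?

126

Multiples of 4 in [1616,2135]: 130.
Of those, multiples of 100: 5 (not leap unless ÷400).
Multiples of 400: 1.
Leap years = 130 − 5 + 1 = 126.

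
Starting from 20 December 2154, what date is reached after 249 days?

August 26, 2155

Dec has 31 days: +12 → Jan 1, 2155 (237 left).
Jan has 31 days: +31 → Feb 1, 2155 (206 left).
Feb has 28 days: +28 → Mar 1, 2155 (178 left).
Mar has 31 days: +31 → Apr 1, 2155 (147 left).
Apr has 30 days: +30 → May 1, 2155 (117 left).
May has 31 days: +31 → Jun 1, 2155 (86 left).
Jun has 30 days: +30 → Jul 1, 2155 (56 left).
Jul has 31 days: +31 → Aug 1, 2155 (25 left).
+25 → Aug 26, 2155.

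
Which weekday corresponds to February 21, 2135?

Monday

Doomsday rule: the anchor day for the 2100s is Sunday. For year 35: 35÷12 = 2 r 11, and 11÷4 = 2, so 2+11+2 = 15.
Sunday + 15 ≡ Monday — that's 2135's doomsday.
In February the doomsday date is Feb 28 (2135 is not a leap year).
Feb 21 is 7 days before Feb 28; 7 mod 7 = 0, so Monday − 0 = Monday.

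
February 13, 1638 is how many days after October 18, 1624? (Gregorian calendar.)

Oct 18, 1624 → Oct 18, 1625: 365 days.
Oct 18, 1625 → Oct 18, 1626: 365 days.
Oct 18, 1626 → Oct 18, 1627: 365 days.
Oct 18, 1627 → Oct 18, 1628: 366 days (Feb 29, 1628 is in that span).
Oct 18, 1628 → Oct 18, 1629: 365 days.
Oct 18, 1629 → Oct 18, 1630: 365 days.
Oct 18, 1630 → Oct 18, 1631: 365 days.
Oct 18, 1631 → Oct 18, 1632: 366 days (Feb 29, 1632 is in that span).
Oct 18, 1632 → Oct 18, 1633: 365 days.
Oct 18, 1633 → Oct 18, 1634: 365 days.
Oct 18, 1634 → Oct 18, 1635: 365 days.
Oct 18, 1635 → Oct 18, 1636: 366 days (Feb 29, 1636 is in that span).
Oct 18, 1636 → Oct 18, 1637: 365 days.
Oct 18, 1637 → Nov 18, 1637: 31 days (October has 31).
Nov 18, 1637 → Dec 18, 1637: 30 days (November has 30).
Dec 18, 1637 → Jan 18, 1638: 31 days (December has 31).
Jan 18, 1638 → Feb 13, 1638: 26 days.
Total: 4866 days.

4866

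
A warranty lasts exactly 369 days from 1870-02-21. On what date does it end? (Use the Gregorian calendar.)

Feb has 28 days: +8 → Mar 1, 1870 (361 left).
Mar has 31 days: +31 → Apr 1, 1870 (330 left).
Apr has 30 days: +30 → May 1, 1870 (300 left).
May has 31 days: +31 → Jun 1, 1870 (269 left).
Jun has 30 days: +30 → Jul 1, 1870 (239 left).
Jul has 31 days: +31 → Aug 1, 1870 (208 left).
Aug has 31 days: +31 → Sep 1, 1870 (177 left).
Sep has 30 days: +30 → Oct 1, 1870 (147 left).
Oct has 31 days: +31 → Nov 1, 1870 (116 left).
Nov has 30 days: +30 → Dec 1, 1870 (86 left).
Dec has 31 days: +31 → Jan 1, 1871 (55 left).
Jan has 31 days: +31 → Feb 1, 1871 (24 left).
+24 → Feb 25, 1871.

February 25, 1871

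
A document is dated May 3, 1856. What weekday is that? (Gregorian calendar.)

January 1, 1856 is a Tuesday.
Jan 1, 1856 → Feb 1, 1856: 31 days (January has 31).
Feb 1, 1856 → Mar 1, 1856: 29 days (February has 29).
Mar 1, 1856 → Apr 1, 1856: 31 days (March has 31).
Apr 1, 1856 → May 1, 1856: 30 days (April has 30).
May 1, 1856 → May 3, 1856: 2 days.
Total: 123 days.
123 mod 7 = 4, so Tuesday + 4 = Saturday.

Saturday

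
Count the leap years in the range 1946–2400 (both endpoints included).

111

Multiples of 4 in [1946,2400]: 114.
Of those, multiples of 100: 5 (not leap unless ÷400).
Multiples of 400: 2.
Leap years = 114 − 5 + 2 = 111.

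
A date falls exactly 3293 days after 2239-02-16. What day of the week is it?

Tuesday

Feb 16, 2239 is a Saturday.
3293 mod 7 = 3, so 3293 days after a Saturday is Saturday + 3 = Tuesday.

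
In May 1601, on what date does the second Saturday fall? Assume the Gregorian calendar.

May 1, 1601 is a Tuesday.
The first Saturday is therefore May 5 (4 days later).
The second Saturday is 5 + 1×7 = May 12.

May 12, 1601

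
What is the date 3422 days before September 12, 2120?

−366 (one year; includes Feb 29, 2120) → Sep 12, 2119 (3056 left).
−365 (one year) → Sep 12, 2118 (2691 left).
−365 (one year) → Sep 12, 2117 (2326 left).
−365 (one year) → Sep 12, 2116 (1961 left).
−366 (one year; includes Feb 29, 2116) → Sep 12, 2115 (1595 left).
−365 (one year) → Sep 12, 2114 (1230 left).
−365 (one year) → Sep 12, 2113 (865 left).
−365 (one year) → Sep 12, 2112 (500 left).
−366 (one year; includes Feb 29, 2112) → Sep 12, 2111 (134 left).
−12 → Aug 31, 2111 (end of Aug, 31 days; 122 left).
−31 → Jul 31, 2111 (end of Jul, 31 days; 91 left).
−31 → Jun 30, 2111 (end of Jun, 30 days; 60 left).
−30 → May 31, 2111 (end of May, 31 days; 30 left).
−30 → May 1, 2111.

May 1, 2111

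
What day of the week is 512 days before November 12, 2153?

Sunday

Nov 12, 2153 is a Monday.
512 mod 7 = 1, so 512 days before a Monday is Monday − 1 = Sunday.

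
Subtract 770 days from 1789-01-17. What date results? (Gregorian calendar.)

−366 (one year; includes Feb 29, 1788) → Jan 17, 1788 (404 left).
−365 (one year) → Jan 17, 1787 (39 left).
−17 → Dec 31, 1786 (end of Dec, 31 days; 22 left).
−22 → Dec 9, 1786.

December 9, 1786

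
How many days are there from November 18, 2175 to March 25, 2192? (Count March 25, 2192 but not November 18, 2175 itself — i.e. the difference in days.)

5972

Nov 18, 2175 → Nov 18, 2176: 366 days (Feb 29, 2176 is in that span).
Nov 18, 2176 → Nov 18, 2177: 365 days.
Nov 18, 2177 → Nov 18, 2178: 365 days.
Nov 18, 2178 → Nov 18, 2179: 365 days.
Nov 18, 2179 → Nov 18, 2180: 366 days (Feb 29, 2180 is in that span).
Nov 18, 2180 → Nov 18, 2181: 365 days.
Nov 18, 2181 → Nov 18, 2182: 365 days.
Nov 18, 2182 → Nov 18, 2183: 365 days.
Nov 18, 2183 → Nov 18, 2184: 366 days (Feb 29, 2184 is in that span).
Nov 18, 2184 → Nov 18, 2185: 365 days.
Nov 18, 2185 → Nov 18, 2186: 365 days.
Nov 18, 2186 → Nov 18, 2187: 365 days.
Nov 18, 2187 → Nov 18, 2188: 366 days (Feb 29, 2188 is in that span).
Nov 18, 2188 → Nov 18, 2189: 365 days.
Nov 18, 2189 → Nov 18, 2190: 365 days.
Nov 18, 2190 → Nov 18, 2191: 365 days.
Nov 18, 2191 → Dec 18, 2191: 30 days (November has 30).
Dec 18, 2191 → Jan 18, 2192: 31 days (December has 31).
Jan 18, 2192 → Feb 18, 2192: 31 days (January has 31).
Feb 18, 2192 → Mar 18, 2192: 29 days (February has 29).
Mar 18, 2192 → Mar 25, 2192: 7 days.
Total: 5972 days.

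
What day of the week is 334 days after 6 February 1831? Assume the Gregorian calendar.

Friday

First find the weekday of Feb 6, 1831. Doomsday rule: the anchor day for the 1800s is Friday. For year 31: 31÷12 = 2 r 7, and 7÷4 = 1, so 2+7+1 = 10.
Friday + 10 ≡ Monday — that's 1831's doomsday.
In February the doomsday date is Feb 28 (1831 is not a leap year).
Feb 6 is 22 days before Feb 28; 22 mod 7 = 1, so Monday − 1 = Sunday.
334 mod 7 = 5, so 334 days after a Sunday is Sunday + 5 = Friday.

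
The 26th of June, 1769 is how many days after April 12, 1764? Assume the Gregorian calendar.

1901

Apr 12, 1764 → Apr 12, 1765: 365 days.
Apr 12, 1765 → Apr 12, 1766: 365 days.
Apr 12, 1766 → Apr 12, 1767: 365 days.
Apr 12, 1767 → Apr 12, 1768: 366 days (Feb 29, 1768 is in that span).
Apr 12, 1768 → Apr 12, 1769: 365 days.
Apr 12, 1769 → May 12, 1769: 30 days (April has 30).
May 12, 1769 → Jun 12, 1769: 31 days (May has 31).
Jun 12, 1769 → Jun 26, 1769: 14 days.
Total: 1901 days.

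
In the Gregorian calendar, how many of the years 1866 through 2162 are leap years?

72

Multiples of 4 in [1866,2162]: 74.
Of those, multiples of 100: 3 (not leap unless ÷400).
Multiples of 400: 1.
Leap years = 74 − 3 + 1 = 72.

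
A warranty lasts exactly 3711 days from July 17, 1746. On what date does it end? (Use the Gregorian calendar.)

+365 (one year) → Jul 17, 1747 (3346 left).
+366 (one year; includes Feb 29, 1748) → Jul 17, 1748 (2980 left).
+365 (one year) → Jul 17, 1749 (2615 left).
+365 (one year) → Jul 17, 1750 (2250 left).
+365 (one year) → Jul 17, 1751 (1885 left).
+366 (one year; includes Feb 29, 1752) → Jul 17, 1752 (1519 left).
+365 (one year) → Jul 17, 1753 (1154 left).
+365 (one year) → Jul 17, 1754 (789 left).
+365 (one year) → Jul 17, 1755 (424 left).
+366 (one year; includes Feb 29, 1756) → Jul 17, 1756 (58 left).
Jul has 31 days: +15 → Aug 1, 1756 (43 left).
Aug has 31 days: +31 → Sep 1, 1756 (12 left).
+12 → Sep 13, 1756.

September 13, 1756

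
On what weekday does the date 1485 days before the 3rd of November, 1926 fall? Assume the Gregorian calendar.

Tuesday

First find the weekday of Nov 3, 1926. Doomsday rule: the anchor day for the 1900s is Wednesday. For year 26: 26÷12 = 2 r 2, and 2÷4 = 0, so 2+2+0 = 4.
Wednesday + 4 ≡ Sunday — that's 1926's doomsday.
In November the doomsday date is Nov 7.
Nov 3 is 4 days before Nov 7; 4 mod 7 = 4, so Sunday − 4 = Wednesday.
1485 mod 7 = 1, so 1485 days before a Wednesday is Wednesday − 1 = Tuesday.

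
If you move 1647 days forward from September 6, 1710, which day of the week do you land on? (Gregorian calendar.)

Monday

First find the weekday of Sep 6, 1710. Doomsday rule: the anchor day for the 1700s is Sunday. For year 10: 10÷12 = 0 r 10, and 10÷4 = 2, so 0+10+2 = 12.
Sunday + 12 ≡ Friday — that's 1710's doomsday.
In September the doomsday date is Sep 5.
Sep 6 is 1 day after Sep 5; 1 mod 7 = 1, so Friday + 1 = Saturday.
1647 mod 7 = 2, so 1647 days after a Saturday is Saturday + 2 = Monday.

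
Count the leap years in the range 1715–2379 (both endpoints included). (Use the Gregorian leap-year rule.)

161

Multiples of 4 in [1715,2379]: 166.
Of those, multiples of 100: 6 (not leap unless ÷400).
Multiples of 400: 1.
Leap years = 166 − 6 + 1 = 161.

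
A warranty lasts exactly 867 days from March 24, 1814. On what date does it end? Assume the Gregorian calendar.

August 7, 1816

+365 (one year) → Mar 24, 1815 (502 left).
+366 (one year; includes Feb 29, 1816) → Mar 24, 1816 (136 left).
Mar has 31 days: +8 → Apr 1, 1816 (128 left).
Apr has 30 days: +30 → May 1, 1816 (98 left).
May has 31 days: +31 → Jun 1, 1816 (67 left).
Jun has 30 days: +30 → Jul 1, 1816 (37 left).
Jul has 31 days: +31 → Aug 1, 1816 (6 left).
+6 → Aug 7, 1816.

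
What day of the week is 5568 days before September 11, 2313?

Sep 11, 2313 is a Thursday.
5568 mod 7 = 3, so 5568 days before a Thursday is Thursday − 3 = Monday.

Monday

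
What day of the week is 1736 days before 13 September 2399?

Monday

Sep 13, 2399 is a Monday.
1736 mod 7 = 0, so 1736 days before a Monday is Monday − 0 = Monday.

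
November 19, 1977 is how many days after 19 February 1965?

Feb 19, 1965 → Feb 19, 1966: 365 days.
Feb 19, 1966 → Feb 19, 1967: 365 days.
Feb 19, 1967 → Feb 19, 1968: 365 days.
Feb 19, 1968 → Feb 19, 1969: 366 days (Feb 29, 1968 is in that span).
Feb 19, 1969 → Feb 19, 1970: 365 days.
Feb 19, 1970 → Feb 19, 1971: 365 days.
Feb 19, 1971 → Feb 19, 1972: 365 days.
Feb 19, 1972 → Feb 19, 1973: 366 days (Feb 29, 1972 is in that span).
Feb 19, 1973 → Feb 19, 1974: 365 days.
Feb 19, 1974 → Feb 19, 1975: 365 days.
Feb 19, 1975 → Feb 19, 1976: 365 days.
Feb 19, 1976 → Feb 19, 1977: 366 days (Feb 29, 1976 is in that span).
Feb 19, 1977 → Mar 19, 1977: 28 days (February has 28).
Mar 19, 1977 → Apr 19, 1977: 31 days (March has 31).
Apr 19, 1977 → May 19, 1977: 30 days (April has 30).
May 19, 1977 → Jun 19, 1977: 31 days (May has 31).
Jun 19, 1977 → Jul 19, 1977: 30 days (June has 30).
Jul 19, 1977 → Aug 19, 1977: 31 days (July has 31).
Aug 19, 1977 → Sep 19, 1977: 31 days (August has 31).
Sep 19, 1977 → Oct 19, 1977: 30 days (September has 30).
Oct 19, 1977 → Nov 19, 1977: 31 days.
Total: 4656 days.

4656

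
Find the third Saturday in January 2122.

January 1, 2122 is a Thursday.
The first Saturday is therefore January 3 (2 days later).
The third Saturday is 3 + 2×7 = January 17.

January 17, 2122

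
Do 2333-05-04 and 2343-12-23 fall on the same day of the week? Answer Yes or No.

Yes

From May 4, 2333 to Dec 23, 2343 is 3885 days.
3885 mod 7 = 0, so they are the same weekday.
(May 4, 2333 is a Thursday; Dec 23, 2343 is a Thursday.)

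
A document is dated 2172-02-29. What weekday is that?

Saturday

Doomsday rule: the anchor day for the 2100s is Sunday. For year 72: 72÷12 = 6 r 0, and 0÷4 = 0, so 6+0+0 = 6.
Sunday + 6 ≡ Saturday — that's 2172's doomsday.
In February the doomsday date is Feb 29 (2172 is a leap year (divisible by 4)).
Feb 29 is the doomsday itself: Saturday.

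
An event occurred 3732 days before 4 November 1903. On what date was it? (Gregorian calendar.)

August 15, 1893

−365 (one year) → Nov 4, 1902 (3367 left).
−365 (one year) → Nov 4, 1901 (3002 left).
−365 (one year) → Nov 4, 1900 (2637 left).
−365 (one year) → Nov 4, 1899 (2272 left).
−365 (one year) → Nov 4, 1898 (1907 left).
−365 (one year) → Nov 4, 1897 (1542 left).
−365 (one year) → Nov 4, 1896 (1177 left).
−366 (one year; includes Feb 29, 1896) → Nov 4, 1895 (811 left).
−365 (one year) → Nov 4, 1894 (446 left).
−365 (one year) → Nov 4, 1893 (81 left).
−4 → Oct 31, 1893 (end of Oct, 31 days; 77 left).
−31 → Sep 30, 1893 (end of Sep, 30 days; 46 left).
−30 → Aug 31, 1893 (end of Aug, 31 days; 16 left).
−16 → Aug 15, 1893.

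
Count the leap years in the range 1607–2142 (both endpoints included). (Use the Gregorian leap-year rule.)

130

Multiples of 4 in [1607,2142]: 134.
Of those, multiples of 100: 5 (not leap unless ÷400).
Multiples of 400: 1.
Leap years = 134 − 5 + 1 = 130.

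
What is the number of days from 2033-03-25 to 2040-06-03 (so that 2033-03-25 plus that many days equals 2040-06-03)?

2627

Mar 25, 2033 → Mar 25, 2034: 365 days.
Mar 25, 2034 → Mar 25, 2035: 365 days.
Mar 25, 2035 → Mar 25, 2036: 366 days (Feb 29, 2036 is in that span).
Mar 25, 2036 → Mar 25, 2037: 365 days.
Mar 25, 2037 → Mar 25, 2038: 365 days.
Mar 25, 2038 → Mar 25, 2039: 365 days.
Mar 25, 2039 → Mar 25, 2040: 366 days (Feb 29, 2040 is in that span).
Mar 25, 2040 → Apr 25, 2040: 31 days (March has 31).
Apr 25, 2040 → May 25, 2040: 30 days (April has 30).
May 25, 2040 → Jun 3, 2040: 9 days.
Total: 2627 days.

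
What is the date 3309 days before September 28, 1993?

September 6, 1984

−365 (one year) → Sep 28, 1992 (2944 left).
−366 (one year; includes Feb 29, 1992) → Sep 28, 1991 (2578 left).
−365 (one year) → Sep 28, 1990 (2213 left).
−365 (one year) → Sep 28, 1989 (1848 left).
−365 (one year) → Sep 28, 1988 (1483 left).
−366 (one year; includes Feb 29, 1988) → Sep 28, 1987 (1117 left).
−365 (one year) → Sep 28, 1986 (752 left).
−365 (one year) → Sep 28, 1985 (387 left).
−28 → Aug 31, 1985 (end of Aug, 31 days; 359 left).
−31 → Jul 31, 1985 (end of Jul, 31 days; 328 left).
−31 → Jun 30, 1985 (end of Jun, 30 days; 297 left).
−30 → May 31, 1985 (end of May, 31 days; 267 left).
−31 → Apr 30, 1985 (end of Apr, 30 days; 236 left).
−30 → Mar 31, 1985 (end of Mar, 31 days; 206 left).
−31 → Feb 28, 1985 (end of Feb, 28 days; 175 left).
−28 → Jan 31, 1985 (end of Jan, 31 days; 147 left).
−31 → Dec 31, 1984 (end of Dec, 31 days; 116 left).
−31 → Nov 30, 1984 (end of Nov, 30 days; 85 left).
−30 → Oct 31, 1984 (end of Oct, 31 days; 55 left).
−31 → Sep 30, 1984 (end of Sep, 30 days; 24 left).
−24 → Sep 6, 1984.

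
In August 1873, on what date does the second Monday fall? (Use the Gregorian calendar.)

August 11, 1873

August 1, 1873 is a Friday.
The first Monday is therefore August 4 (3 days later).
The second Monday is 4 + 1×7 = August 11.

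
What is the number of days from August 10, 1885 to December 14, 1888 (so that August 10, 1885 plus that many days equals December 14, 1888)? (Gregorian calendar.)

1222

Aug 10, 1885 → Aug 10, 1886: 365 days.
Aug 10, 1886 → Aug 10, 1887: 365 days.
Aug 10, 1887 → Aug 10, 1888: 366 days (Feb 29, 1888 is in that span).
Aug 10, 1888 → Sep 10, 1888: 31 days (August has 31).
Sep 10, 1888 → Oct 10, 1888: 30 days (September has 30).
Oct 10, 1888 → Nov 10, 1888: 31 days (October has 31).
Nov 10, 1888 → Dec 10, 1888: 30 days (November has 30).
Dec 10, 1888 → Dec 14, 1888: 4 days.
Total: 1222 days.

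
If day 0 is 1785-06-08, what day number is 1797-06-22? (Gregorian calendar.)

Jun 8, 1785 → Jun 8, 1786: 365 days.
Jun 8, 1786 → Jun 8, 1787: 365 days.
Jun 8, 1787 → Jun 8, 1788: 366 days (Feb 29, 1788 is in that span).
Jun 8, 1788 → Jun 8, 1789: 365 days.
Jun 8, 1789 → Jun 8, 1790: 365 days.
Jun 8, 1790 → Jun 8, 1791: 365 days.
Jun 8, 1791 → Jun 8, 1792: 366 days (Feb 29, 1792 is in that span).
Jun 8, 1792 → Jun 8, 1793: 365 days.
Jun 8, 1793 → Jun 8, 1794: 365 days.
Jun 8, 1794 → Jun 8, 1795: 365 days.
Jun 8, 1795 → Jun 8, 1796: 366 days (Feb 29, 1796 is in that span).
Jun 8, 1796 → Jul 8, 1796: 30 days (June has 30).
Jul 8, 1796 → Aug 8, 1796: 31 days (July has 31).
Aug 8, 1796 → Sep 8, 1796: 31 days (August has 31).
Sep 8, 1796 → Oct 8, 1796: 30 days (September has 30).
Oct 8, 1796 → Nov 8, 1796: 31 days (October has 31).
Nov 8, 1796 → Dec 8, 1796: 30 days (November has 30).
Dec 8, 1796 → Jan 8, 1797: 31 days (December has 31).
Jan 8, 1797 → Feb 8, 1797: 31 days (January has 31).
Feb 8, 1797 → Mar 8, 1797: 28 days (February has 28).
Mar 8, 1797 → Apr 8, 1797: 31 days (March has 31).
Apr 8, 1797 → May 8, 1797: 30 days (April has 30).
May 8, 1797 → Jun 8, 1797: 31 days (May has 31).
Jun 8, 1797 → Jun 22, 1797: 14 days.
Total: 4397 days.

4397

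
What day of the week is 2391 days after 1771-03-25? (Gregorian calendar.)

First find the weekday of Mar 25, 1771. Doomsday rule: the anchor day for the 1700s is Sunday. For year 71: 71÷12 = 5 r 11, and 11÷4 = 2, so 5+11+2 = 18.
Sunday + 18 ≡ Thursday — that's 1771's doomsday.
In March the doomsday date is Mar 14.
Mar 25 is 11 days after Mar 14; 11 mod 7 = 4, so Thursday + 4 = Monday.
2391 mod 7 = 4, so 2391 days after a Monday is Monday + 4 = Friday.

Friday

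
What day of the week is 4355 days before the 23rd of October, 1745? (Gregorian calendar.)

Oct 23, 1745 is a Saturday.
4355 mod 7 = 1, so 4355 days before a Saturday is Saturday − 1 = Friday.

Friday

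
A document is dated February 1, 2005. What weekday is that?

Tuesday

Doomsday rule: the anchor day for the 2000s is Tuesday. For year 05: 5÷12 = 0 r 5, and 5÷4 = 1, so 0+5+1 = 6.
Tuesday + 6 ≡ Monday — that's 2005's doomsday.
In February the doomsday date is Feb 28 (2005 is not a leap year).
Feb 1 is 27 days before Feb 28; 27 mod 7 = 6, so Monday − 6 = Tuesday.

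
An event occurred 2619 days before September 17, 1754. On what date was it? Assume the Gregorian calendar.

July 17, 1747

−365 (one year) → Sep 17, 1753 (2254 left).
−365 (one year) → Sep 17, 1752 (1889 left).
−366 (one year; includes Feb 29, 1752) → Sep 17, 1751 (1523 left).
−365 (one year) → Sep 17, 1750 (1158 left).
−365 (one year) → Sep 17, 1749 (793 left).
−365 (one year) → Sep 17, 1748 (428 left).
−366 (one year; includes Feb 29, 1748) → Sep 17, 1747 (62 left).
−17 → Aug 31, 1747 (end of Aug, 31 days; 45 left).
−31 → Jul 31, 1747 (end of Jul, 31 days; 14 left).
−14 → Jul 17, 1747.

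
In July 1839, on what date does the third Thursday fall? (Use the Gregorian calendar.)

July 18, 1839

July 1, 1839 is a Monday.
The first Thursday is therefore July 4 (3 days later).
The third Thursday is 4 + 2×7 = July 18.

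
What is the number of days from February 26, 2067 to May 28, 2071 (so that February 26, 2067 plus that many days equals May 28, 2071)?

Feb 26, 2067 → Feb 26, 2068: 365 days.
Feb 26, 2068 → Feb 26, 2069: 366 days (Feb 29, 2068 is in that span).
Feb 26, 2069 → Feb 26, 2070: 365 days.
Feb 26, 2070 → Feb 26, 2071: 365 days.
Feb 26, 2071 → Mar 26, 2071: 28 days (February has 28).
Mar 26, 2071 → Apr 26, 2071: 31 days (March has 31).
Apr 26, 2071 → May 26, 2071: 30 days (April has 30).
May 26, 2071 → May 28, 2071: 2 days.
Total: 1552 days.

1552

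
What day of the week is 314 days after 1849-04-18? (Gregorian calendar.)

Tuesday

Apr 18, 1849 is a Wednesday.
314 mod 7 = 6, so 314 days after a Wednesday is Wednesday + 6 = Tuesday.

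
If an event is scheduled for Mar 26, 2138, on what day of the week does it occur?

Wednesday

Doomsday rule: the anchor day for the 2100s is Sunday. For year 38: 38÷12 = 3 r 2, and 2÷4 = 0, so 3+2+0 = 5.
Sunday + 5 ≡ Friday — that's 2138's doomsday.
In March the doomsday date is Mar 14.
Mar 26 is 12 days after Mar 14; 12 mod 7 = 5, so Friday + 5 = Wednesday.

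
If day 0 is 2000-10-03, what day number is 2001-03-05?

153

Oct 3, 2000 → Nov 3, 2000: 31 days (October has 31).
Nov 3, 2000 → Dec 3, 2000: 30 days (November has 30).
Dec 3, 2000 → Jan 3, 2001: 31 days (December has 31).
Jan 3, 2001 → Feb 3, 2001: 31 days (January has 31).
Feb 3, 2001 → Mar 3, 2001: 28 days (February has 28).
Mar 3, 2001 → Mar 5, 2001: 2 days.
Total: 153 days.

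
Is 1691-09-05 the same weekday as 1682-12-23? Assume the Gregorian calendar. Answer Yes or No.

From Dec 23, 1682 to Sep 5, 1691 is 3178 days.
3178 mod 7 = 0, so they are the same weekday.
(Dec 23, 1682 is a Wednesday; Sep 5, 1691 is a Wednesday.)

Yes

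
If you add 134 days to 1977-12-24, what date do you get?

May 7, 1978

Dec has 31 days: +8 → Jan 1, 1978 (126 left).
Jan has 31 days: +31 → Feb 1, 1978 (95 left).
Feb has 28 days: +28 → Mar 1, 1978 (67 left).
Mar has 31 days: +31 → Apr 1, 1978 (36 left).
Apr has 30 days: +30 → May 1, 1978 (6 left).
+6 → May 7, 1978.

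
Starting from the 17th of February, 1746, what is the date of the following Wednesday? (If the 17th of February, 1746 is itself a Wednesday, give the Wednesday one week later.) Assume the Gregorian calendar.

Feb 17, 1746 is a Thursday.
From Thursday to the next Wednesday is 6 days.
Feb 17, 1746 + 6 = Feb 23, 1746.

February 23, 1746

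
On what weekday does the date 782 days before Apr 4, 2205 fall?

Saturday

Apr 4, 2205 is a Thursday.
782 mod 7 = 5, so 782 days before a Thursday is Thursday − 5 = Saturday.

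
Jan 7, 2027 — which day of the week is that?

Doomsday rule: the anchor day for the 2000s is Tuesday. For year 27: 27÷12 = 2 r 3, and 3÷4 = 0, so 2+3+0 = 5.
Tuesday + 5 ≡ Sunday — that's 2027's doomsday.
In January the doomsday date is Jan 3 (2027 is not a leap year).
Jan 7 is 4 days after Jan 3; 4 mod 7 = 4, so Sunday + 4 = Thursday.

Thursday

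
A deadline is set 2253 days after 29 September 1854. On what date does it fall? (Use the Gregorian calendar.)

+365 (one year) → Sep 29, 1855 (1888 left).
+366 (one year; includes Feb 29, 1856) → Sep 29, 1856 (1522 left).
+365 (one year) → Sep 29, 1857 (1157 left).
+365 (one year) → Sep 29, 1858 (792 left).
+365 (one year) → Sep 29, 1859 (427 left).
+366 (one year; includes Feb 29, 1860) → Sep 29, 1860 (61 left).
Sep has 30 days: +2 → Oct 1, 1860 (59 left).
Oct has 31 days: +31 → Nov 1, 1860 (28 left).
+28 → Nov 29, 1860.

November 29, 1860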